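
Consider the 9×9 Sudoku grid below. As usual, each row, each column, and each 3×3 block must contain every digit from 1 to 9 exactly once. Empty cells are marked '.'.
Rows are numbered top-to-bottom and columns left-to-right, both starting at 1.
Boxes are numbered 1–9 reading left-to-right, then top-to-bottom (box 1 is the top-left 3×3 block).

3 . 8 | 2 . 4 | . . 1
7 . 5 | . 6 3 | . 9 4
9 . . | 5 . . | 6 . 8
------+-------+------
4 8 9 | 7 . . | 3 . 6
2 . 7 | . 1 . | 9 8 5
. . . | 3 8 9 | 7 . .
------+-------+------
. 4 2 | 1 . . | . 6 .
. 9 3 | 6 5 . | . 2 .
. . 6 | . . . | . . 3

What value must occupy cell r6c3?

1

Row 6 already contains {3, 7, 8, 9}.
Column 3 already contains {2, 3, 5, 6, 7, 8, 9}.
Its 3×3 block (box 4) already contains {2, 4, 7, 8, 9}.
The only value from 1–9 not eliminated is 1, so r6c3 = 1.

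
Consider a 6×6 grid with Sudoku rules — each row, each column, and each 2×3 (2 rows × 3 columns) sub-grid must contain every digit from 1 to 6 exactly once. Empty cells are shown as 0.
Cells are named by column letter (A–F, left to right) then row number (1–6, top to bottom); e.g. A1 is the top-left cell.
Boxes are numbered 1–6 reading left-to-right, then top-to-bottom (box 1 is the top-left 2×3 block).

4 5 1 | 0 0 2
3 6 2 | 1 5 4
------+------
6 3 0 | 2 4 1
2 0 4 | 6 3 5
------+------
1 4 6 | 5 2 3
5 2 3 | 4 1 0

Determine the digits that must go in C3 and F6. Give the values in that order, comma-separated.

5,6

For C3:
  Row 3 already contains {1, 2, 3, 4, 6}.
  Column C already contains {1, 2, 3, 4, 6}.
  Its 2×3 block (box 3) already contains {2, 3, 4, 6}.
  The only value from 1–6 not eliminated is 5, so C3 = 5.
For F6:
  Row 6 already contains {1, 2, 3, 4, 5}.
  Column F already contains {1, 2, 3, 4, 5}.
  Its 2×3 block (box 6) already contains {1, 2, 3, 4, 5}.
  The only value from 1–6 not eliminated is 6, so F6 = 6.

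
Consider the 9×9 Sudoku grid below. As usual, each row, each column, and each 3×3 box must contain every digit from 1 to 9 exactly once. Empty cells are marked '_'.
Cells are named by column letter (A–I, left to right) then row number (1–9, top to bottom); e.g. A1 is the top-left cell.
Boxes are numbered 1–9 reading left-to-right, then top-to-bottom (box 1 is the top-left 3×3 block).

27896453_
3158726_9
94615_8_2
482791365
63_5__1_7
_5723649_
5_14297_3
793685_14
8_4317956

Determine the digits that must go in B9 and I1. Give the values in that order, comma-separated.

2,1

For B9:
  Row 9 already contains {1, 3, 4, 5, 6, 7, 8, 9}.
  Column B already contains {1, 3, 4, 5, 7, 8, 9}.
  Its 3×3 block (box 7) already contains {1, 3, 4, 5, 7, 8, 9}.
  The only value from 1–9 not eliminated is 2, so B9 = 2.
For I1:
  Row 1 already contains {2, 3, 4, 5, 6, 7, 8, 9}.
  Column I already contains {2, 3, 4, 5, 6, 7, 9}.
  Its 3×3 block (box 3) already contains {2, 3, 5, 6, 8, 9}.
  The only value from 1–9 not eliminated is 1, so I1 = 1.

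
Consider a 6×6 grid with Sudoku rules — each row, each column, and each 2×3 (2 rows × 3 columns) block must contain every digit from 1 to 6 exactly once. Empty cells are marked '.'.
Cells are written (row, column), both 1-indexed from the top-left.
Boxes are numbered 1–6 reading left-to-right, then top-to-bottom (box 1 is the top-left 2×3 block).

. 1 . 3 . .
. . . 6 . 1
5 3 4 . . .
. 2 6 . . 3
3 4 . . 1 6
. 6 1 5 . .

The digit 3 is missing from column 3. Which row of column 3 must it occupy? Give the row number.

2

Consider where 3 can go in column 3.
(1,3) is out (row 1 already has a 3).
(5,3) is out (row 5 already has a 3).
So the only cell in column 3 that can hold 3 is (2,3).
That is row 2.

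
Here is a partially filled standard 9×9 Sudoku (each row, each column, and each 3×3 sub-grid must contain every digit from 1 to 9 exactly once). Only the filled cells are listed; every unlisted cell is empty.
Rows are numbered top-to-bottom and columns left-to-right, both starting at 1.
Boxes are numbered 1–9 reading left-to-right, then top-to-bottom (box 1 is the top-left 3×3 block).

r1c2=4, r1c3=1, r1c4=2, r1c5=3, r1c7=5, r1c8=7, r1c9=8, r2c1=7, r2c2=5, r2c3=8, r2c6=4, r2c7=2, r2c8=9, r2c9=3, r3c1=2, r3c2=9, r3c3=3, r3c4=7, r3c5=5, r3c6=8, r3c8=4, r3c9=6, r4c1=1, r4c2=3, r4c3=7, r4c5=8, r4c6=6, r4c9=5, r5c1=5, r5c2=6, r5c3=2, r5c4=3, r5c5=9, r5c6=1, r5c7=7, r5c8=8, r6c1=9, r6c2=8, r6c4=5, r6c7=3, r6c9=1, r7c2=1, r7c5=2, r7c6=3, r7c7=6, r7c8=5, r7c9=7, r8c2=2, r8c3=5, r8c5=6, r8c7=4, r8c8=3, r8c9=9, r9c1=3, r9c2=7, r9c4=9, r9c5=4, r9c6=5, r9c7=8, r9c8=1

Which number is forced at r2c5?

Row 2 already contains {2, 3, 4, 5, 7, 8, 9}.
Column 5 already contains {2, 3, 4, 5, 6, 8, 9}.
Its 3×3 block (box 2) already contains {2, 3, 4, 5, 7, 8}.
The only value from 1–9 not eliminated is 1, so r2c5 = 1.

1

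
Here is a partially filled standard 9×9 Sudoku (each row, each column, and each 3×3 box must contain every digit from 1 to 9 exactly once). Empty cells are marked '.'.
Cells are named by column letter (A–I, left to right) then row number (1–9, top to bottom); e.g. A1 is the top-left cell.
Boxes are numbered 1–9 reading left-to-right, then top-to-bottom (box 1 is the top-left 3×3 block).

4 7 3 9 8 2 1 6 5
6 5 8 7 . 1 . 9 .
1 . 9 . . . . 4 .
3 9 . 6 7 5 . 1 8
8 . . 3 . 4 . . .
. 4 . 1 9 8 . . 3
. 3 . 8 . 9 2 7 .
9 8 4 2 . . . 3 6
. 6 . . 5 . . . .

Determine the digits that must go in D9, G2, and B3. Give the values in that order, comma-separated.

For D9:
  Row 9 already contains {5, 6}.
  Column D already contains {1, 2, 3, 6, 7, 8, 9}.
  Its 3×3 block (box 8) already contains {2, 5, 8, 9}.
  The only value from 1–9 not eliminated is 4, so D9 = 4.
For G2:
  Row 2 already contains {1, 5, 6, 7, 8, 9}.
  Column G already contains {1, 2}.
  Its 3×3 block (box 3) already contains {1, 4, 5, 6, 9}.
  The only value from 1–9 not eliminated is 3, so G2 = 3.
For B3:
  Row 3 already contains {1, 4, 9}.
  Column B already contains {3, 4, 5, 6, 7, 8, 9}.
  Its 3×3 block (box 1) already contains {1, 3, 4, 5, 6, 7, 8, 9}.
  The only value from 1–9 not eliminated is 2, so B3 = 2.

4,3,2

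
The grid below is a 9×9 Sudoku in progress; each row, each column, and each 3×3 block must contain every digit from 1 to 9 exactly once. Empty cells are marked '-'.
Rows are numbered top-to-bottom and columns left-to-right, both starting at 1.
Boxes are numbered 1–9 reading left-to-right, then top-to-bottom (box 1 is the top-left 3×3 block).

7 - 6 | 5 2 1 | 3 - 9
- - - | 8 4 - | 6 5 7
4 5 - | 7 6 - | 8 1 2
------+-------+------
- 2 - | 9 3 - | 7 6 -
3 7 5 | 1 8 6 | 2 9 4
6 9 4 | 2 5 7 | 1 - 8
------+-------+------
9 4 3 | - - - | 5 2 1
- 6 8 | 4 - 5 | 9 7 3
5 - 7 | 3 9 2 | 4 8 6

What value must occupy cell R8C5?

Row 8 already contains {3, 4, 5, 6, 7, 8, 9}.
Column 5 already contains {2, 3, 4, 5, 6, 8, 9}.
Its 3×3 block (box 8) already contains {2, 3, 4, 5, 9}.
The only value from 1–9 not eliminated is 1, so R8C5 = 1.

1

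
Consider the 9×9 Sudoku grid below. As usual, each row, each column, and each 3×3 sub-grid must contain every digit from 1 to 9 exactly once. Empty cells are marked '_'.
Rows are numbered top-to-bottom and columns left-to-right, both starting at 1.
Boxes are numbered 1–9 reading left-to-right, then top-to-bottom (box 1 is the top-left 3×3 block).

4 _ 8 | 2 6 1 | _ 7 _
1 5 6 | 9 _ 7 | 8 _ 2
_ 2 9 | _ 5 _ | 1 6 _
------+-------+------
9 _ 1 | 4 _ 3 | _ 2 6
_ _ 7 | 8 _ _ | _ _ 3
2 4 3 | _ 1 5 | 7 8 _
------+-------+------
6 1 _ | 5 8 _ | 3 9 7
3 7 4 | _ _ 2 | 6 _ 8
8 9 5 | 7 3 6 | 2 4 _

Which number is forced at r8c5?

9

Row 8 already contains {2, 3, 4, 6, 7, 8}.
Column 5 already contains {1, 3, 5, 6, 8}.
Its 3×3 block (box 8) already contains {2, 3, 5, 6, 7, 8}.
The only value from 1–9 not eliminated is 9, so r8c5 = 9.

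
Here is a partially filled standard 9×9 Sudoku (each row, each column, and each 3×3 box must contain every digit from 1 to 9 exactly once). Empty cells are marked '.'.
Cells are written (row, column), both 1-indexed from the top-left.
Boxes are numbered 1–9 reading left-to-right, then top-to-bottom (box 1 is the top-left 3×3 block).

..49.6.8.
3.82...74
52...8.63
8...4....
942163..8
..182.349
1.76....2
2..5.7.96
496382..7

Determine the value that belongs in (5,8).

Row 5 already contains {1, 2, 3, 4, 6, 8, 9}.
Column 8 already contains {4, 6, 7, 8, 9}.
Its 3×3 block (box 6) already contains {3, 4, 8, 9}.
The only value from 1–9 not eliminated is 5, so (5,8) = 5.

5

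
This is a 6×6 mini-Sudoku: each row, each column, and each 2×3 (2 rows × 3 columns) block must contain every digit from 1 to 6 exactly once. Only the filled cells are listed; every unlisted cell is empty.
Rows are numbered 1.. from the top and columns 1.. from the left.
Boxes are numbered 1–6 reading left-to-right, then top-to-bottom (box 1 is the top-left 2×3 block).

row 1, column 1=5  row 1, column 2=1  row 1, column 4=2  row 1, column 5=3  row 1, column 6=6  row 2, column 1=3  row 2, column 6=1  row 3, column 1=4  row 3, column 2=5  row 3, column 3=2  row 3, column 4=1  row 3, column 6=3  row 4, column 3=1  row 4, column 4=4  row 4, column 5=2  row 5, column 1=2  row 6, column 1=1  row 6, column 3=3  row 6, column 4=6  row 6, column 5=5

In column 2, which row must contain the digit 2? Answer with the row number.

Consider where 2 can go in column 2.
row 4, column 2 is out (row 4 already has a 2).
row 5, column 2 is out (row 5 already has a 2).
row 6, column 2 is out (box 5 already has a 2).
So the only cell in column 2 that can hold 2 is row 2, column 2.
That is row 2.

2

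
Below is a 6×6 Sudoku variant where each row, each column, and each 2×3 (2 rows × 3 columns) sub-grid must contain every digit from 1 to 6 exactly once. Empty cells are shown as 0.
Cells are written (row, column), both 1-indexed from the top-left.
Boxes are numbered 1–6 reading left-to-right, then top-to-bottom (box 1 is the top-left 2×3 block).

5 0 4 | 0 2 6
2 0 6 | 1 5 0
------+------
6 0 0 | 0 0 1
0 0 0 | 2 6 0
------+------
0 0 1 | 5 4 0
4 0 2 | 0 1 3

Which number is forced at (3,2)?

2

Cell (3,2) itself could take any of {2, 3, 4, 5} by direct elimination.
Consider where 2 can go in row 3.
(3,3) is out (column 3 already has a 2).
(3,4) is out (column 4 already has a 2).
(3,5) is out (column 5 already has a 2).
So the only cell in row 3 that can hold 2 is (3,2).
Therefore (3,2) = 2.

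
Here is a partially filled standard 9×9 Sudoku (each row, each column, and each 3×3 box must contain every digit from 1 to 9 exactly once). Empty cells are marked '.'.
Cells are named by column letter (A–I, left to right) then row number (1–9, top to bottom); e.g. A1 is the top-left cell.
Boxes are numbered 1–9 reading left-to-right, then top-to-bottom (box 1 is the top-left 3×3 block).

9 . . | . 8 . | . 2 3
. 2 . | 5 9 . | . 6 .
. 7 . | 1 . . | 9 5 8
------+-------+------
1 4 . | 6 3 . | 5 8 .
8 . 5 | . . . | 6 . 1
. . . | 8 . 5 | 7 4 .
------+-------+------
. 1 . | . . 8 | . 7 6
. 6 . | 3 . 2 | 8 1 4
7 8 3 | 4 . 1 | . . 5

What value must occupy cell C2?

8

Cell C2 itself could take any of {1, 4, 8} by direct elimination.
Consider where 8 can go in box 1.
B1 is out (row 1 already has a 8).
C1 is out (row 1 already has a 8).
A2 is out (column A already has a 8).
A3 is out (row 3 already has a 8).
C3 is out (row 3 already has a 8).
So the only cell in box 1 that can hold 8 is C2.
Therefore C2 = 8.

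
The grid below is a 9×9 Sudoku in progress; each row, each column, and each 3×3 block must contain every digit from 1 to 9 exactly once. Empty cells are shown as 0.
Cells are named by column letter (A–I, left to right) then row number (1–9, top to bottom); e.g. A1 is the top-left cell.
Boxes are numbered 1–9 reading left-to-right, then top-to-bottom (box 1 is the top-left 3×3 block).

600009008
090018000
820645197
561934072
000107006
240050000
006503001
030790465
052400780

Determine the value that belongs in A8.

1

Row 8 already contains {3, 4, 5, 6, 7, 9}.
Column A already contains {2, 5, 6, 8}.
Its 3×3 block (box 7) already contains {2, 3, 5, 6}.
The only value from 1–9 not eliminated is 1, so A8 = 1.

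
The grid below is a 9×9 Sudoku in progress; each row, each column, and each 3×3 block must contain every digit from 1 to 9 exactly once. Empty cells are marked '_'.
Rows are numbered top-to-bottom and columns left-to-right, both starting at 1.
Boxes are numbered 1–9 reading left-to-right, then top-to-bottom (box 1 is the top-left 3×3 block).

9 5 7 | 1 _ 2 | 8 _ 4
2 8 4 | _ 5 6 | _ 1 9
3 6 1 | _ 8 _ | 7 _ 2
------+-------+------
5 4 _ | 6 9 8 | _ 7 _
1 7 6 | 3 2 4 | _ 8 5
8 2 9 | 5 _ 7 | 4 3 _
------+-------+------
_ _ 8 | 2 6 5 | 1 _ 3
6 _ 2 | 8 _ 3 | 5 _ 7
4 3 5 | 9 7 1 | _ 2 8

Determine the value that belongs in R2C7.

Row 2 already contains {1, 2, 4, 5, 6, 8, 9}.
Column 7 already contains {1, 4, 5, 7, 8}.
Its 3×3 block (box 3) already contains {1, 2, 4, 7, 8, 9}.
The only value from 1–9 not eliminated is 3, so R2C7 = 3.

3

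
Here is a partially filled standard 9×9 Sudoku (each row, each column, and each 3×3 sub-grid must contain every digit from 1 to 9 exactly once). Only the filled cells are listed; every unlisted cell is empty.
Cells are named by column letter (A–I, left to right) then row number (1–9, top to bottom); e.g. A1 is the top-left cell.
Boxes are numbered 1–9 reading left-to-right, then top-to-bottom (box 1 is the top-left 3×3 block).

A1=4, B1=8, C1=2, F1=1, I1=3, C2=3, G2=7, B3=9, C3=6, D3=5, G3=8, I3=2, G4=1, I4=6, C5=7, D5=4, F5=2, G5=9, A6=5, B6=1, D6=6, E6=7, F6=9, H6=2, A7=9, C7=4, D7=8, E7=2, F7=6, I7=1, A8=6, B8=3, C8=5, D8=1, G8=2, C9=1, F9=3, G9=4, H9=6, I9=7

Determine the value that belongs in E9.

5

Cell E9 itself could take any of {5, 9} by direct elimination.
Consider where 5 can go in row 9.
A9 is out (column A already has a 5).
B9 is out (box 7 already has a 5).
D9 is out (column D already has a 5).
So the only cell in row 9 that can hold 5 is E9.
Therefore E9 = 5.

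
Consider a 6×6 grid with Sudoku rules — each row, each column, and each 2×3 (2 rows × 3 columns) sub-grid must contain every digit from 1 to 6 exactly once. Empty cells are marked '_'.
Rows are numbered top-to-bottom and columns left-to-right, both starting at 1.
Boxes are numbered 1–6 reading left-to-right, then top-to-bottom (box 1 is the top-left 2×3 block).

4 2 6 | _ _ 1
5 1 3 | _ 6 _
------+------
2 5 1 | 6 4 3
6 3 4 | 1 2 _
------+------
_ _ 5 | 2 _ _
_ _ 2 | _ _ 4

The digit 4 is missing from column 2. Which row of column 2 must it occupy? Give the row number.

5

Consider where 4 can go in column 2.
r6c2 is out (row 6 already has a 4).
So the only cell in column 2 that can hold 4 is r5c2.
That is row 5.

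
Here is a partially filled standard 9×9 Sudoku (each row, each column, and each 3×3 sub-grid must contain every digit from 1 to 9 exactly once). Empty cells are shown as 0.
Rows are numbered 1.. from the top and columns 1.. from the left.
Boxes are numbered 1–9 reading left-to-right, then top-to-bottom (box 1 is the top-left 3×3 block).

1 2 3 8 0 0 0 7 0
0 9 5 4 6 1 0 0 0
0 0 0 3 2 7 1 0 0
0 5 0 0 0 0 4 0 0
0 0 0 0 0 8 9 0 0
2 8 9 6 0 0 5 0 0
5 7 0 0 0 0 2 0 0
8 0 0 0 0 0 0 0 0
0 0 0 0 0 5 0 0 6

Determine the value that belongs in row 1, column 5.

Cell row 1, column 5 itself could take any of {5, 9} by direct elimination.
Consider where 5 can go in box 2.
row 1, column 6 is out (column 6 already has a 5).
So the only cell in box 2 that can hold 5 is row 1, column 5.
Therefore row 1, column 5 = 5.

5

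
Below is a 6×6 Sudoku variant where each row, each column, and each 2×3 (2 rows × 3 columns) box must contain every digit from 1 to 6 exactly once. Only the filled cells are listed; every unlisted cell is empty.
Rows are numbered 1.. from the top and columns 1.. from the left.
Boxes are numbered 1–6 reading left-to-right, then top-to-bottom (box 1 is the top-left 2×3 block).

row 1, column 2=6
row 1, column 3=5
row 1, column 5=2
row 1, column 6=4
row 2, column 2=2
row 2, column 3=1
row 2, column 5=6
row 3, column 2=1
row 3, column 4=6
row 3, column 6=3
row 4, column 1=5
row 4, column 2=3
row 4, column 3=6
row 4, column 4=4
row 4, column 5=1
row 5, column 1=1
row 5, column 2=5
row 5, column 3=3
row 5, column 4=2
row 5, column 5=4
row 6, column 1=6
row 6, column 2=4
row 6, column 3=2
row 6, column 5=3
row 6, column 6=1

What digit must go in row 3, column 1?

2

Cell row 3, column 1 itself could take any of {2, 4} by direct elimination.
Consider where 2 can go in column 1.
row 1, column 1 is out (row 1 already has a 2).
row 2, column 1 is out (row 2 already has a 2).
So the only cell in column 1 that can hold 2 is row 3, column 1.
Therefore row 3, column 1 = 2.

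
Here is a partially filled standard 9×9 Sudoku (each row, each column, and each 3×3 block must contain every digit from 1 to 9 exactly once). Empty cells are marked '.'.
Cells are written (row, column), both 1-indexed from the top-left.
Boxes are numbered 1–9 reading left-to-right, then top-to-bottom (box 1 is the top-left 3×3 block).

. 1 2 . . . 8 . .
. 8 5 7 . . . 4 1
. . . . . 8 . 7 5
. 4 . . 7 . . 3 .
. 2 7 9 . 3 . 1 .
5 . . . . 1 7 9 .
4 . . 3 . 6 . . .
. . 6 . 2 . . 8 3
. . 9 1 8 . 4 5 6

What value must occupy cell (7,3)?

Cell (7,3) itself could take any of {1, 8} by direct elimination.
Consider where 8 can go in box 7.
(7,2) is out (column 2 already has a 8).
(8,1) is out (row 8 already has a 8).
(8,2) is out (row 8 already has a 8).
(9,1) is out (row 9 already has a 8).
(9,2) is out (row 9 already has a 8).
So the only cell in box 7 that can hold 8 is (7,3).
Therefore (7,3) = 8.

8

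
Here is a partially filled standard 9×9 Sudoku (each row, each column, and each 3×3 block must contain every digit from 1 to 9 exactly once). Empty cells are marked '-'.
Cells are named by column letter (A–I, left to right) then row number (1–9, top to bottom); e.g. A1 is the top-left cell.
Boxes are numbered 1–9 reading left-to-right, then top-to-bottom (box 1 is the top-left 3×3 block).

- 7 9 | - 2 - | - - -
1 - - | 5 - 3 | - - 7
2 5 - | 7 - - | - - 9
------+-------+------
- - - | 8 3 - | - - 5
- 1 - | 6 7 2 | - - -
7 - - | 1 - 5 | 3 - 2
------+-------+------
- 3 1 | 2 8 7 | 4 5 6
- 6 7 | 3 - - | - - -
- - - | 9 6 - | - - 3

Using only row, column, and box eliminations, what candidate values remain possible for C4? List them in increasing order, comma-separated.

2,4,6

Row 4 already contains {3, 5, 8}.
Column C already contains {1, 7, 9}.
Its 3×3 block (box 4) already contains {1, 7}.
Removing those from 1–9 leaves {2, 4, 6} as the candidates for C4.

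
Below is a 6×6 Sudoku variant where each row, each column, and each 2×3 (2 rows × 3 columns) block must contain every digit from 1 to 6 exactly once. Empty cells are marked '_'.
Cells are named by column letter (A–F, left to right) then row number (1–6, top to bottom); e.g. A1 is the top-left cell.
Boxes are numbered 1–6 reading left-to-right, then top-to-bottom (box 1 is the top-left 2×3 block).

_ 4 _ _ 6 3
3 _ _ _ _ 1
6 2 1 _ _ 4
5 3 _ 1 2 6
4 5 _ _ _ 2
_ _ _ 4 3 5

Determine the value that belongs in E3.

Row 3 already contains {1, 2, 4, 6}.
Column E already contains {2, 3, 6}.
Its 2×3 block (box 4) already contains {1, 2, 4, 6}.
The only value from 1–6 not eliminated is 5, so E3 = 5.

5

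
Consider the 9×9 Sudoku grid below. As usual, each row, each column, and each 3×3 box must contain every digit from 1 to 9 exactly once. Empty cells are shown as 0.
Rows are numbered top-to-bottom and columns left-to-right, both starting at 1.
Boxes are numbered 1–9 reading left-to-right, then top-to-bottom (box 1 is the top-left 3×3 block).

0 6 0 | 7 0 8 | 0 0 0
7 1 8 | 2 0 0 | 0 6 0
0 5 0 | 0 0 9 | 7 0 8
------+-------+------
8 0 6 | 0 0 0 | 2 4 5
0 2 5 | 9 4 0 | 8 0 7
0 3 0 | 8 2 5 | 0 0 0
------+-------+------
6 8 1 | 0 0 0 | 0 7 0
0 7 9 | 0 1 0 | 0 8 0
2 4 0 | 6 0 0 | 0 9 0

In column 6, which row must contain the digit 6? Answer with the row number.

Consider where 6 can go in column 6.
r2c6 is out (row 2 already has a 6).
r4c6 is out (row 4 already has a 6).
r7c6 is out (row 7 already has a 6).
r8c6 is out (box 8 already has a 6).
r9c6 is out (row 9 already has a 6).
So the only cell in column 6 that can hold 6 is r5c6.
That is row 5.

5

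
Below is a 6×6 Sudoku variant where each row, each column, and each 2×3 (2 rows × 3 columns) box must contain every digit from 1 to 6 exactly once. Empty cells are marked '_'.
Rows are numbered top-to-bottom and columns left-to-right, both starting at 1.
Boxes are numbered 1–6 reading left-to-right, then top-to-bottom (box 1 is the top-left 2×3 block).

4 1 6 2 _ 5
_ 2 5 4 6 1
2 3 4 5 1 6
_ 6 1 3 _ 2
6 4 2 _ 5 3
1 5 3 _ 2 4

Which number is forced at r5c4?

1

Row 5 already contains {2, 3, 4, 5, 6}.
Column 4 already contains {2, 3, 4, 5}.
Its 2×3 block (box 6) already contains {2, 3, 4, 5}.
The only value from 1–6 not eliminated is 1, so r5c4 = 1.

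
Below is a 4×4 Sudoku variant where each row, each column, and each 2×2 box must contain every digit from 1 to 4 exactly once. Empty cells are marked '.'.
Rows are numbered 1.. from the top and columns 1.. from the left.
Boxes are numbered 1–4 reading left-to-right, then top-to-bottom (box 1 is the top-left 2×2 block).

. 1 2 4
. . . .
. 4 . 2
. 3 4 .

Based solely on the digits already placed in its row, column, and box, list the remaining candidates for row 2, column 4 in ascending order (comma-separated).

Row 2 already contains {}.
Column 4 already contains {2, 4}.
Its 2×2 block (box 2) already contains {2, 4}.
Removing those from 1–4 leaves {1, 3} as the candidates for row 2, column 4.

1,3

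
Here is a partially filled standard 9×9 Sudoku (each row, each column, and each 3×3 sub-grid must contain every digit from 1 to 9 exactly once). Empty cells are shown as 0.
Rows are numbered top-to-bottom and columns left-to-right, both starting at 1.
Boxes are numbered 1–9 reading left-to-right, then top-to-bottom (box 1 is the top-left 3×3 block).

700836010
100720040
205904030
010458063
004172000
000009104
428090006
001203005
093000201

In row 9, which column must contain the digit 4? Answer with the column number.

Consider where 4 can go in row 9.
R9C1 is out (column 1 already has a 4).
R9C4 is out (column 4 already has a 4).
R9C6 is out (column 6 already has a 4).
R9C8 is out (column 8 already has a 4).
So the only cell in row 9 that can hold 4 is R9C5.
That is column 5.

5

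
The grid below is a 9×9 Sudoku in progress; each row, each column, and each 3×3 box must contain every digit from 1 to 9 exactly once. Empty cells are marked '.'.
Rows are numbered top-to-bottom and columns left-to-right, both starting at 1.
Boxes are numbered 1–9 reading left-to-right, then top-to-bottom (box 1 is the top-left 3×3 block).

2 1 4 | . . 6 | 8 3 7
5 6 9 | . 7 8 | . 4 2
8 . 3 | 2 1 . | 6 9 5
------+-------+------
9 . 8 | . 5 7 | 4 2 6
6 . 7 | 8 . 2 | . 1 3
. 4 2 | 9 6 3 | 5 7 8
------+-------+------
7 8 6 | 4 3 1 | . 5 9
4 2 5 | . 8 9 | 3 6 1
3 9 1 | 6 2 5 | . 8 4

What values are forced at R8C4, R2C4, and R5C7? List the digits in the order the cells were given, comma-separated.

7,3,9

For R8C4:
  Row 8 already contains {1, 2, 3, 4, 5, 6, 8, 9}.
  Column 4 already contains {2, 4, 6, 8, 9}.
  Its 3×3 block (box 8) already contains {1, 2, 3, 4, 5, 6, 8, 9}.
  The only value from 1–9 not eliminated is 7, so R8C4 = 7.
For R2C4:
  Row 2 already contains {2, 4, 5, 6, 7, 8, 9}.
  Column 4 already contains {2, 4, 6, 8, 9}.
  Its 3×3 block (box 2) already contains {1, 2, 6, 7, 8}.
  The only value from 1–9 not eliminated is 3, so R2C4 = 3.
For R5C7:
  Row 5 already contains {1, 2, 3, 6, 7, 8}.
  Column 7 already contains {3, 4, 5, 6, 8}.
  Its 3×3 block (box 6) already contains {1, 2, 3, 4, 5, 6, 7, 8}.
  The only value from 1–9 not eliminated is 9, so R5C7 = 9.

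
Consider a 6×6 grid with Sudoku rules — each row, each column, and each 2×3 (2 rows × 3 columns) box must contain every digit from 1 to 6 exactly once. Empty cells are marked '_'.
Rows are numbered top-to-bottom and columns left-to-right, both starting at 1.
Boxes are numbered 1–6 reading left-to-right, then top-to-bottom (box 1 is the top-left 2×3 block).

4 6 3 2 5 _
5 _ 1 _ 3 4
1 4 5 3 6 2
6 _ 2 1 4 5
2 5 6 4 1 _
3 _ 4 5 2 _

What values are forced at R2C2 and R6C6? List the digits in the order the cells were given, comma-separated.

2,6

For R2C2:
  Row 2 already contains {1, 3, 4, 5}.
  Column 2 already contains {4, 5, 6}.
  Its 2×3 block (box 1) already contains {1, 3, 4, 5, 6}.
  The only value from 1–6 not eliminated is 2, so R2C2 = 2.
For R6C6:
  Row 6 already contains {2, 3, 4, 5}.
  Column 6 already contains {2, 4, 5}.
  Its 2×3 block (box 6) already contains {1, 2, 4, 5}.
  The only value from 1–6 not eliminated is 6, so R6C6 = 6.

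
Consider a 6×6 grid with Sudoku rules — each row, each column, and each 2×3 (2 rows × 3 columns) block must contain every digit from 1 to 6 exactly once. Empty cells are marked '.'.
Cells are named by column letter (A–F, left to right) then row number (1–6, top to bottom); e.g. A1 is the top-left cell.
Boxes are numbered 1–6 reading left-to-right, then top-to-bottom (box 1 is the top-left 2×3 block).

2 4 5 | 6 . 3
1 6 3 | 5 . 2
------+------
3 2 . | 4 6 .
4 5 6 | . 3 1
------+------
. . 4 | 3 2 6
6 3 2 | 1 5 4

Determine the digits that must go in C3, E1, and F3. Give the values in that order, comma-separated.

For C3:
  Row 3 already contains {2, 3, 4, 6}.
  Column C already contains {2, 3, 4, 5, 6}.
  Its 2×3 block (box 3) already contains {2, 3, 4, 5, 6}.
  The only value from 1–6 not eliminated is 1, so C3 = 1.
For E1:
  Row 1 already contains {2, 3, 4, 5, 6}.
  Column E already contains {2, 3, 5, 6}.
  Its 2×3 block (box 2) already contains {2, 3, 5, 6}.
  The only value from 1–6 not eliminated is 1, so E1 = 1.
For F3:
  Row 3 already contains {2, 3, 4, 6}.
  Column F already contains {1, 2, 3, 4, 6}.
  Its 2×3 block (box 4) already contains {1, 3, 4, 6}.
  The only value from 1–6 not eliminated is 5, so F3 = 5.

1,1,5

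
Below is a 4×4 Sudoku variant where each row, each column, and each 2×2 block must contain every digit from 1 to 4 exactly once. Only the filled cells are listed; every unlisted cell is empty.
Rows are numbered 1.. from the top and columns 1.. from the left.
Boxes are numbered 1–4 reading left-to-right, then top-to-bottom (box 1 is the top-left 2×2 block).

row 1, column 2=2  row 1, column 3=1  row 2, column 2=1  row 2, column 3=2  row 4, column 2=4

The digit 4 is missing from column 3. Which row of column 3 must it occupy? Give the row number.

Consider where 4 can go in column 3.
row 4, column 3 is out (row 4 already has a 4).
So the only cell in column 3 that can hold 4 is row 3, column 3.
That is row 3.

3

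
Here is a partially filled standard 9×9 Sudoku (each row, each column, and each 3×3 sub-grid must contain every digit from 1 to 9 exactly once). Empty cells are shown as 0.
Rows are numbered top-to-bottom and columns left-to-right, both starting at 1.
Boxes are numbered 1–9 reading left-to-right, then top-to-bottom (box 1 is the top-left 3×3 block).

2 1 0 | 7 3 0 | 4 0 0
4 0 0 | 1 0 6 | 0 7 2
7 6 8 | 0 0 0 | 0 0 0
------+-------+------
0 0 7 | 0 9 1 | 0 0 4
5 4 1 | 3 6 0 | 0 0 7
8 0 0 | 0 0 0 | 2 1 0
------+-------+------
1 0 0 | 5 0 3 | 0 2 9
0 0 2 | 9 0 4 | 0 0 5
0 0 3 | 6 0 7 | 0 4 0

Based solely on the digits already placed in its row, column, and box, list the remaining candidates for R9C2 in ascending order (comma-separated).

5,8,9

Row 9 already contains {3, 4, 6, 7}.
Column 2 already contains {1, 4, 6}.
Its 3×3 block (box 7) already contains {1, 2, 3}.
Removing those from 1–9 leaves {5, 8, 9} as the candidates for R9C2.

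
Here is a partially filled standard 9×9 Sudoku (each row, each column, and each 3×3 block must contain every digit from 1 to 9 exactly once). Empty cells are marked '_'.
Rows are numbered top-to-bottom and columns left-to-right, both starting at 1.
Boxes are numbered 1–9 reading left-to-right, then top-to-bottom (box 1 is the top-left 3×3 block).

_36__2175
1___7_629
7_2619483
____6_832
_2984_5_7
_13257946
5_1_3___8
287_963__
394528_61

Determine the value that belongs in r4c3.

Row 4 already contains {2, 3, 6, 8}.
Column 3 already contains {1, 2, 3, 4, 6, 7, 9}.
Its 3×3 block (box 4) already contains {1, 2, 3, 9}.
The only value from 1–9 not eliminated is 5, so r4c3 = 5.

5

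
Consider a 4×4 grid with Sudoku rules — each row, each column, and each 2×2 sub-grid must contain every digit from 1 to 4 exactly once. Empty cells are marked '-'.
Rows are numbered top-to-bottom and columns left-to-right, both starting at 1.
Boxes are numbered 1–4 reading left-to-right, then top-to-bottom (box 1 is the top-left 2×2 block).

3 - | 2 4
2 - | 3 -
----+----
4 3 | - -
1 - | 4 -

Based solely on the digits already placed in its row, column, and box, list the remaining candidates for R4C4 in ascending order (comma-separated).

Row 4 already contains {1, 4}.
Column 4 already contains {4}.
Its 2×2 block (box 4) already contains {4}.
Removing those from 1–4 leaves {2, 3} as the candidates for R4C4.

2,3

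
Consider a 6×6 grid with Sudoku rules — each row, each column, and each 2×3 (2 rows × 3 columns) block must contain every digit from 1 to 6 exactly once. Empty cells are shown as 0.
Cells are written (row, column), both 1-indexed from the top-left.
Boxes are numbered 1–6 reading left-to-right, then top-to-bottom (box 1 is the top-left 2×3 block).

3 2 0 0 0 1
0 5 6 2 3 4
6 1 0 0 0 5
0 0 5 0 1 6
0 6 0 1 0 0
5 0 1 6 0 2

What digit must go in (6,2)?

3

Cell (6,2) itself could take any of {3, 4} by direct elimination.
Consider where 3 can go in row 6.
(6,5) is out (column 5 already has a 3).
So the only cell in row 6 that can hold 3 is (6,2).
Therefore (6,2) = 3.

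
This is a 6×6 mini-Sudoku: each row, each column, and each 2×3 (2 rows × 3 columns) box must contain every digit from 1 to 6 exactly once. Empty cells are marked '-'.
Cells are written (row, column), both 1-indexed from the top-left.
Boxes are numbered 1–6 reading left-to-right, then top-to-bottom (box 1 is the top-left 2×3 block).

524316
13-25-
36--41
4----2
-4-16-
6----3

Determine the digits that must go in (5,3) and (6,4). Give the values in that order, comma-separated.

For (5,3):
  Consider where 3 can go in column 3.
  (2,3) is out (row 2 already has a 3).
  (3,3) is out (row 3 already has a 3).
  (4,3) is out (box 3 already has a 3).
  (6,3) is out (row 6 already has a 3).
  So the only cell in column 3 that can hold 3 is (5,3).
  So (5,3) = 3.
For (6,4):
  Consider where 4 can go in row 6.
  (6,2) is out (column 2 already has a 4).
  (6,3) is out (column 3 already has a 4).
  (6,5) is out (column 5 already has a 4).
  So the only cell in row 6 that can hold 4 is (6,4).
  So (6,4) = 4.

3,4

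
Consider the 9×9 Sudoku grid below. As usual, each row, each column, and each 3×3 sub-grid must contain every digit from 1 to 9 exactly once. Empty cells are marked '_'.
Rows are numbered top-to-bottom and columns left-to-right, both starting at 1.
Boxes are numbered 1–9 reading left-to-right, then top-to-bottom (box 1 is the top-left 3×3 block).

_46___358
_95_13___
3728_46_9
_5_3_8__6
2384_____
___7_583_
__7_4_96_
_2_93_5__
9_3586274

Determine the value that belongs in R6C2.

Cell R6C2 itself could take any of {1, 6} by direct elimination.
Consider where 6 can go in column 2.
R7C2 is out (row 7 already has a 6).
R9C2 is out (row 9 already has a 6).
So the only cell in column 2 that can hold 6 is R6C2.
Therefore R6C2 = 6.

6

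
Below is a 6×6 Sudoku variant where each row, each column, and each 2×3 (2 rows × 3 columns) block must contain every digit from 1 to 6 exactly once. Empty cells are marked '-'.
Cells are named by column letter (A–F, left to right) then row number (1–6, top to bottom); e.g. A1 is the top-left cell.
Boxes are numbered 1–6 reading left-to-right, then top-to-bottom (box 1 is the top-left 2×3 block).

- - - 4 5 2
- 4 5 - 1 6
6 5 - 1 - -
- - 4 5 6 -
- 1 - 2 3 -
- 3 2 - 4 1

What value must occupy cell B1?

Row 1 already contains {2, 4, 5}.
Column B already contains {1, 3, 4, 5}.
Its 2×3 block (box 1) already contains {4, 5}.
The only value from 1–6 not eliminated is 6, so B1 = 6.

6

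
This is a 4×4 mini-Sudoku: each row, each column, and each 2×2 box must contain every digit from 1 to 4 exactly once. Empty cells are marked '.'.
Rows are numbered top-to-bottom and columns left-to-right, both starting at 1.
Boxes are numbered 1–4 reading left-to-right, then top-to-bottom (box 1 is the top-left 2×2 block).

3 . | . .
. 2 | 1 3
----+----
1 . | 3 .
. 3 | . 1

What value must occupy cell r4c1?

Cell r4c1 itself could take any of {2, 4} by direct elimination.
Consider where 2 can go in column 1.
r2c1 is out (row 2 already has a 2).
So the only cell in column 1 that can hold 2 is r4c1.
Therefore r4c1 = 2.

2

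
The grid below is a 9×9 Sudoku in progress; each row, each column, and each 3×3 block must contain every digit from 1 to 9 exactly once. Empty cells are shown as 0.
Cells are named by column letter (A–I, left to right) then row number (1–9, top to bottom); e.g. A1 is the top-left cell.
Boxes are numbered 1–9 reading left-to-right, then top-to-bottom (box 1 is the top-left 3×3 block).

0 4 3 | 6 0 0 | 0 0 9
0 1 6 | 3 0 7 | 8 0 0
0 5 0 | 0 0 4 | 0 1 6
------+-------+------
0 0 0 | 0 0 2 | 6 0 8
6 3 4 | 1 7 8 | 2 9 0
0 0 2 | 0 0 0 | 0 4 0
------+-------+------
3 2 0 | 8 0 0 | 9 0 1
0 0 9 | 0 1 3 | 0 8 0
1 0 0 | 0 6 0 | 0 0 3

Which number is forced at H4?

Cell H4 itself could take any of {3, 5, 7} by direct elimination.
Consider where 3 can go in column H.
H1 is out (row 1 already has a 3).
H2 is out (row 2 already has a 3).
H7 is out (row 7 already has a 3).
H9 is out (row 9 already has a 3).
So the only cell in column H that can hold 3 is H4.
Therefore H4 = 3.

3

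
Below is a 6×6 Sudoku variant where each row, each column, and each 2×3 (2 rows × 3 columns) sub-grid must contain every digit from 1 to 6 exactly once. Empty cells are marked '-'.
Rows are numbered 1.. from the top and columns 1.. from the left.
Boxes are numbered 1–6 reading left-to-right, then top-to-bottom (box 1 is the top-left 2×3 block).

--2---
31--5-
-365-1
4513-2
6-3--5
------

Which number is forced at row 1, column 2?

Cell row 1, column 2 itself could take any of {4, 6} by direct elimination.
Consider where 6 can go in column 2.
row 5, column 2 is out (row 5 already has a 6).
row 6, column 2 is out (box 5 already has a 6).
So the only cell in column 2 that can hold 6 is row 1, column 2.
Therefore row 1, column 2 = 6.

6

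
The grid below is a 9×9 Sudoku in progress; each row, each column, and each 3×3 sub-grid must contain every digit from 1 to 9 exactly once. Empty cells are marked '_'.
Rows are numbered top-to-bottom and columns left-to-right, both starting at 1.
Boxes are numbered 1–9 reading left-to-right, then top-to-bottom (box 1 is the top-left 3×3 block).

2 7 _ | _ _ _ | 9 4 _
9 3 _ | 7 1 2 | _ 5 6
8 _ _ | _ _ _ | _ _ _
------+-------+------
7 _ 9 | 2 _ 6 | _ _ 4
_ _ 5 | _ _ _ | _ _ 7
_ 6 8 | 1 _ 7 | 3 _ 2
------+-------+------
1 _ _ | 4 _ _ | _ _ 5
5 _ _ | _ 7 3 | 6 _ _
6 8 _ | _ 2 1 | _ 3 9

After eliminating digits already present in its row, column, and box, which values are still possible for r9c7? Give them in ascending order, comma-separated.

4,7

Row 9 already contains {1, 2, 3, 6, 8, 9}.
Column 7 already contains {3, 6, 9}.
Its 3×3 block (box 9) already contains {3, 5, 6, 9}.
Removing those from 1–9 leaves {4, 7} as the candidates for r9c7.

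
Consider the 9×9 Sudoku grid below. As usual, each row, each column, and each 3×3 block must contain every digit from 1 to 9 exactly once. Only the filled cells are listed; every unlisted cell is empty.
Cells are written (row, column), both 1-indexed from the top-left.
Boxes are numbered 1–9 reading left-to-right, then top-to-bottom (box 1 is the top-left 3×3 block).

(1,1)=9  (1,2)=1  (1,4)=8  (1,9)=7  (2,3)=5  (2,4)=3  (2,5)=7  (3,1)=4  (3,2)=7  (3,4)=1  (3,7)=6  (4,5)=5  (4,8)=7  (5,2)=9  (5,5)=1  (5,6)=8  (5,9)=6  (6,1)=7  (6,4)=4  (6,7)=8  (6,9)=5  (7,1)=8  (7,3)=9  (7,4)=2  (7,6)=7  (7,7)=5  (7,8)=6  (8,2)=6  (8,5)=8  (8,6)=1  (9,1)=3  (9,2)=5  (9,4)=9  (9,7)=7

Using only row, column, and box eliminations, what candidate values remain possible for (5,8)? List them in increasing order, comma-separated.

2,3,4

Row 5 already contains {1, 6, 8, 9}.
Column 8 already contains {6, 7}.
Its 3×3 block (box 6) already contains {5, 6, 7, 8}.
Removing those from 1–9 leaves {2, 3, 4} as the candidates for (5,8).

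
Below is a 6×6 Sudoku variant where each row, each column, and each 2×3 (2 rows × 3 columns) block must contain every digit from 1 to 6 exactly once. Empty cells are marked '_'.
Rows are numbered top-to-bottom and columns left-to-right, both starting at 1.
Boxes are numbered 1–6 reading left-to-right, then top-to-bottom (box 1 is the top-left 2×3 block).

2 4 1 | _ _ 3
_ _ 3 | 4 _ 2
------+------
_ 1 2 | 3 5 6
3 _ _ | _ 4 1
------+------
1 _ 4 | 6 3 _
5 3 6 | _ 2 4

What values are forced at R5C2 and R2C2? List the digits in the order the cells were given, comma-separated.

2,5

For R5C2:
  Row 5 already contains {1, 3, 4, 6}.
  Column 2 already contains {1, 3, 4}.
  Its 2×3 block (box 5) already contains {1, 3, 4, 5, 6}.
  The only value from 1–6 not eliminated is 2, so R5C2 = 2.
For R2C2:
  Consider where 5 can go in box 1.
  R2C1 is out (column 1 already has a 5).
  So the only cell in box 1 that can hold 5 is R2C2.
  So R2C2 = 5.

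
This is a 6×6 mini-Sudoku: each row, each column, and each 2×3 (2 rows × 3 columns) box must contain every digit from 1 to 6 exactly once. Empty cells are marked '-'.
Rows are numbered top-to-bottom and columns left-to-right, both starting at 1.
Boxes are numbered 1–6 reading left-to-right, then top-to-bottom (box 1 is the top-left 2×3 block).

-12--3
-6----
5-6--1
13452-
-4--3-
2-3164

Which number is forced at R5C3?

Cell R5C3 itself could take any of {1, 5} by direct elimination.
Consider where 1 can go in column 3.
R2C3 is out (box 1 already has a 1).
So the only cell in column 3 that can hold 1 is R5C3.
Therefore R5C3 = 1.

1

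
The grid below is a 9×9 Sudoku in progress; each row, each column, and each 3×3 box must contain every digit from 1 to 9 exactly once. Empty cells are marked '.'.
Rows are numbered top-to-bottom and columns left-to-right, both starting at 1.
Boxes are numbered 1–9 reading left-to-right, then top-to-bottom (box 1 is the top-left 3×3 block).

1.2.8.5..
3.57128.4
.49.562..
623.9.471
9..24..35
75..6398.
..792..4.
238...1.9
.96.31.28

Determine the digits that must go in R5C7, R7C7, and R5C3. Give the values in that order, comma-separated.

6,3,1

For R5C7:
  Row 5 already contains {2, 3, 4, 5, 9}.
  Column 7 already contains {1, 2, 4, 5, 8, 9}.
  Its 3×3 block (box 6) already contains {1, 3, 4, 5, 7, 8, 9}.
  The only value from 1–9 not eliminated is 6, so R5C7 = 6.
For R7C7:
  Consider where 3 can go in column 7.
  R5C7 is out (row 5 already has a 3).
  R9C7 is out (row 9 already has a 3).
  So the only cell in column 7 that can hold 3 is R7C7.
  So R7C7 = 3.
For R5C3:
  Row 5 already contains {2, 3, 4, 5, 9}.
  Column 3 already contains {2, 3, 5, 6, 7, 8, 9}.
  Its 3×3 block (box 4) already contains {2, 3, 5, 6, 7, 9}.
  The only value from 1–9 not eliminated is 1, so R5C3 = 1.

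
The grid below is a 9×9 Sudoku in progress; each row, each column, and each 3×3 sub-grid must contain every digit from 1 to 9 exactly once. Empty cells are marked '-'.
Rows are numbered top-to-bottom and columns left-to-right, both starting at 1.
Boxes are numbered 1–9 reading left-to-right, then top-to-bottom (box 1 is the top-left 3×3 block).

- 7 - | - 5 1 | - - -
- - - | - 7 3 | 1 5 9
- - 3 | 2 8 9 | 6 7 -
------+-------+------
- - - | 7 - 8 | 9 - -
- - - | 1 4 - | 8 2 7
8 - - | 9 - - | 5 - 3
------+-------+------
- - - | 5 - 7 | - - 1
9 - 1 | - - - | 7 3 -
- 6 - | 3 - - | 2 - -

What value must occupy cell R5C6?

Cell R5C6 itself could take any of {5, 6} by direct elimination.
Consider where 5 can go in column 6.
R6C6 is out (row 6 already has a 5).
R8C6 is out (box 8 already has a 5).
R9C6 is out (box 8 already has a 5).
So the only cell in column 6 that can hold 5 is R5C6.
Therefore R5C6 = 5.

5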